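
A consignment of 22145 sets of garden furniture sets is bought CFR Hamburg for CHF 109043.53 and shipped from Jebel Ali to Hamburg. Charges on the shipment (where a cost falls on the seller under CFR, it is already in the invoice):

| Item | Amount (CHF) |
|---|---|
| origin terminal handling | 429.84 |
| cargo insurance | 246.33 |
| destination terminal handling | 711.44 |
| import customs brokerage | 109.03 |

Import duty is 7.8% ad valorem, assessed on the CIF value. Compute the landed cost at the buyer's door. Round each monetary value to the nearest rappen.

Total landed cost: CHF 118634.94

CFR: the seller pays costs through ocean freight to the destination port, but not insurance.
Already in the invoice (seller's account under CFR): origin terminal — exclude.
CIF value = CFR price + insurance = 109043.53 + 246.33 = 109289.86
Import duty = 109289.86 × 7.8% = 8524.61
Buyer bears: insurance 246.33 + destination terminal 711.44 + brokerage 109.03 + duty 8524.61 = 9591.41
Landed cost = invoice 109043.53 + 9591.41 = 118634.94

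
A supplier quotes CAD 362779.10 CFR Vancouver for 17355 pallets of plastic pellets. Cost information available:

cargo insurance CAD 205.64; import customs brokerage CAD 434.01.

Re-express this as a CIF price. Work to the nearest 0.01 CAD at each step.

CIF price: CAD 362984.74

Not relevant to the conversion: brokerage — on the buyer under both terms; not part of either seller's price.
From CFR to CIF, the seller additionally bears: insurance.
CIF price = 362779.10 + 205.64 = 362984.74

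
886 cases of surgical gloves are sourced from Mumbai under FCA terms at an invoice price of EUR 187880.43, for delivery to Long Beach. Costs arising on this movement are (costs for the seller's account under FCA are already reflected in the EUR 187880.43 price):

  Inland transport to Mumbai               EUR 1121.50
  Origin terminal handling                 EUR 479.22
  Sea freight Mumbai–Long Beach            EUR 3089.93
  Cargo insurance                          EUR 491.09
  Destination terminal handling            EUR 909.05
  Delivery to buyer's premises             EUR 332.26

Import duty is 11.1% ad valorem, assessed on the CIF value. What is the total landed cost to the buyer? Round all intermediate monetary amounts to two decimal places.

FCA: the seller delivers export-cleared goods to the carrier; the buyer bears costs from that point.
Already in the invoice (seller's account under FCA): inland to port — exclude.
CIF value = FCA price + origin terminal + freight + insurance = 187880.43 + 479.22 + 3089.93 + 491.09 = 191940.67
Import duty = 191940.67 × 11.1% = 21305.41
Buyer bears: origin terminal 479.22 + freight 3089.93 + insurance 491.09 + destination terminal 909.05 + delivery 332.26 + duty 21305.41 = 26606.96
Landed cost = invoice 187880.43 + 26606.96 = 214487.39

Total landed cost: EUR 214487.39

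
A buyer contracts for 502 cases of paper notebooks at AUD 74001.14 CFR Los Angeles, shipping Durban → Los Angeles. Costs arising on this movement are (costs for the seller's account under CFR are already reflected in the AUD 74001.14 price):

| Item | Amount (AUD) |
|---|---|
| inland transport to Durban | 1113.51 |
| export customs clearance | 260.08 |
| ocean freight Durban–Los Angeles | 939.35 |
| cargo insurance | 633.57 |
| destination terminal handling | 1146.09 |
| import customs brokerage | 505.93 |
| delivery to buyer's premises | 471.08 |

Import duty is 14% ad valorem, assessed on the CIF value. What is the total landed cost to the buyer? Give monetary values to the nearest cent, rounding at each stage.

Total landed cost: AUD 87206.67

CFR: the seller pays costs through ocean freight to the destination port, but not insurance.
Already in the invoice (seller's account under CFR): inland to port, export clearance, freight — exclude.
CIF value = CFR price + insurance = 74001.14 + 633.57 = 74634.71
Import duty = 74634.71 × 14% = 10448.86
Buyer bears: insurance 633.57 + destination terminal 1146.09 + brokerage 505.93 + delivery 471.08 + duty 10448.86 = 13205.53
Landed cost = invoice 74001.14 + 13205.53 = 87206.67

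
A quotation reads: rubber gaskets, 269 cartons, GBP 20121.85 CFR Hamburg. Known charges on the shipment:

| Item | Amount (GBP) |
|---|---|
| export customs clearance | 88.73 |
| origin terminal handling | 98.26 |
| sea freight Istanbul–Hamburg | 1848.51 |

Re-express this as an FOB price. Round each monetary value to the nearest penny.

FOB price: GBP 18273.34

Not relevant to the conversion: export clearance, origin terminal — on the seller under both CFR and FOB; already in the CFR price and stays in the FOB price.
From CFR to FOB, the seller no longer bears: freight.
FOB price = 20121.85 − 1848.51 = 18273.34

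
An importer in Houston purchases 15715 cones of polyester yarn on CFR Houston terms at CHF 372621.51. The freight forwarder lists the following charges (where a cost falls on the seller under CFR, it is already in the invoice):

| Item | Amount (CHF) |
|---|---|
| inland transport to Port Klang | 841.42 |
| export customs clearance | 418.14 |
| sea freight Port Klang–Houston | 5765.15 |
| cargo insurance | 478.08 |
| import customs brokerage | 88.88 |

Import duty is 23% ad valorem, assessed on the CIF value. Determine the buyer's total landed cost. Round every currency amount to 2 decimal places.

CFR: the seller pays costs through ocean freight to the destination port, but not insurance.
Already in the invoice (seller's account under CFR): inland to port, export clearance, freight — exclude.
CIF value = CFR price + insurance = 372621.51 + 478.08 = 373099.59
Import duty = 373099.59 × 23% = 85812.91
Buyer bears: insurance 478.08 + brokerage 88.88 + duty 85812.91 = 86379.87
Landed cost = invoice 372621.51 + 86379.87 = 459001.38

Total landed cost: CHF 459001.38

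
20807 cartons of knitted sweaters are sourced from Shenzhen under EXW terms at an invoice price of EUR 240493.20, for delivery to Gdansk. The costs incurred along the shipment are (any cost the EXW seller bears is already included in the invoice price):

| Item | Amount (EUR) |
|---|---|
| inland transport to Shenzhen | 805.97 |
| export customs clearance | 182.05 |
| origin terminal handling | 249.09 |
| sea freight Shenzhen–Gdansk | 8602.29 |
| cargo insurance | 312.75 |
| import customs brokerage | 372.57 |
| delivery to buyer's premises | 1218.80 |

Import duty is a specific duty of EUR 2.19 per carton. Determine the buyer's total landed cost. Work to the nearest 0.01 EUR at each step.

Total landed cost: EUR 297804.05

EXW: the seller makes goods available at their premises; the buyer bears all onward costs.
CIF value = EXW price + inland to port + export clearance + origin terminal + freight + insurance = 240493.20 + 805.97 + 182.05 + 249.09 + 8602.29 + 312.75 = 250645.35
Import duty = 20807 × 2.19 = 45567.33
Buyer bears: inland to port 805.97 + export clearance 182.05 + origin terminal 249.09 + freight 8602.29 + insurance 312.75 + brokerage 372.57 + delivery 1218.80 + duty 45567.33 = 57310.85
Landed cost = invoice 240493.20 + 57310.85 = 297804.05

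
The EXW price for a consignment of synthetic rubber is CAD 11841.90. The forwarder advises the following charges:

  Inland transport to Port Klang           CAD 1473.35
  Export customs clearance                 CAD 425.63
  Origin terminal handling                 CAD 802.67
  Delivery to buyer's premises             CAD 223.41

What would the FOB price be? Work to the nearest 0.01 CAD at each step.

Not relevant to the conversion: delivery — on the buyer under both terms; not part of either seller's price.
From EXW to FOB, the seller additionally bears: inland to port, export clearance, origin terminal.
FOB price = 11841.90 + 1473.35 + 425.63 + 802.67 = 14543.55

FOB price: CAD 14543.55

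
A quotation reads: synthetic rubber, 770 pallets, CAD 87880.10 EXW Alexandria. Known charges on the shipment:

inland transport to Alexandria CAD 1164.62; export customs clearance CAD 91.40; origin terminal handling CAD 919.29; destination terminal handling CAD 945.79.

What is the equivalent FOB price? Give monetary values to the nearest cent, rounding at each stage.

Not relevant to the conversion: destination terminal — on the buyer under both terms; not part of either seller's price.
From EXW to FOB, the seller additionally bears: inland to port, export clearance, origin terminal.
FOB price = 87880.10 + 1164.62 + 91.40 + 919.29 = 90055.41

FOB price: CAD 90055.41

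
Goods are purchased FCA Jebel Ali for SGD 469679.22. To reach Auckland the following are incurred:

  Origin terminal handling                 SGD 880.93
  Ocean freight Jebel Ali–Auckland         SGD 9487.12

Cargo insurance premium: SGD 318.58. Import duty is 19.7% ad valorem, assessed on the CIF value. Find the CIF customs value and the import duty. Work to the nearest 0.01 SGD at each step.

CIF value: SGD 480365.85; import duty: SGD 94632.07

CIF = FCA price + pre-shipment costs + freight + insurance
CIF = 469679.22 + 880.93 + 9487.12 + 318.58 = 480365.85
Import duty = 480365.85 × 19.7% = 94632.07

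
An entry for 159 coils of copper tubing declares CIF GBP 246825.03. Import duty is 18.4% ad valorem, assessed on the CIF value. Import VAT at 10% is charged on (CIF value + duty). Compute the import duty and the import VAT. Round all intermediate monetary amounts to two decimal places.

Import duty: GBP 45415.81; import VAT: GBP 29224.08

Import duty = 246825.03 × 18.4% = 45415.81
VAT base = CIF + duty = 246825.03 + 45415.81 = 292240.84
Import VAT = 292240.84 × 10% = 29224.08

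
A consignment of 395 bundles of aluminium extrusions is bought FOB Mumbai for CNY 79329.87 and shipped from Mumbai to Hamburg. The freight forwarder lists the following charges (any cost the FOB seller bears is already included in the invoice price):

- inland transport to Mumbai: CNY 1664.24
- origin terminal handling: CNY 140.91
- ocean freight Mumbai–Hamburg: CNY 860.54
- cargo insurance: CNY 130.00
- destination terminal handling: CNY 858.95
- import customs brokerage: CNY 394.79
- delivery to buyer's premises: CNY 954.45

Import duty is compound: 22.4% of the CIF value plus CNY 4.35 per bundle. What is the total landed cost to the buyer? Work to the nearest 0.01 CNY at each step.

FOB: the seller bears costs until goods are on board at the origin port; the buyer bears freight, insurance and all costs thereafter.
Already in the invoice (seller's account under FOB): inland to port, origin terminal — exclude.
CIF value = FOB price + freight + insurance = 79329.87 + 860.54 + 130.00 = 80320.41
Ad valorem component: 80320.41 × 22.4% = 17991.77
Specific component: 395 × 4.35 = 1718.25
Import duty = 17991.77 + 1718.25 = 19710.02
Buyer bears: freight 860.54 + insurance 130.00 + destination terminal 858.95 + brokerage 394.79 + delivery 954.45 + duty 19710.02 = 22908.75
Landed cost = invoice 79329.87 + 22908.75 = 102238.62

Total landed cost: CNY 102238.62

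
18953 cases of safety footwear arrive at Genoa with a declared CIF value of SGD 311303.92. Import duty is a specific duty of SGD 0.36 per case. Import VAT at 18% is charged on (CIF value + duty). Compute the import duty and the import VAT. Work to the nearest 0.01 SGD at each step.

Import duty: SGD 6823.08; import VAT: SGD 57262.86

Import duty = 18953 × 0.36 = 6823.08
VAT base = CIF + duty = 311303.92 + 6823.08 = 318127.00
Import VAT = 318127.00 × 18% = 57262.86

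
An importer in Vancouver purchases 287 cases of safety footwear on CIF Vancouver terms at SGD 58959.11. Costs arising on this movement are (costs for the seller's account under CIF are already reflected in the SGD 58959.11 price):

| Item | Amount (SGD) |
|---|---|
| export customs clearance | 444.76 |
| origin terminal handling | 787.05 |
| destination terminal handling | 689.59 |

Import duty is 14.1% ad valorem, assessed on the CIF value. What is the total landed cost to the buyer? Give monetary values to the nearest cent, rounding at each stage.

Total landed cost: SGD 67961.93

CIF: the seller pays costs through ocean freight and marine insurance to the destination port.
Already in the invoice (seller's account under CIF): export clearance, origin terminal — exclude.
The CIF price already equals the CIF value: 58959.11
Import duty = 58959.11 × 14.1% = 8313.23
Buyer bears: destination terminal 689.59 + duty 8313.23 = 9002.82
Landed cost = invoice 58959.11 + 9002.82 = 67961.93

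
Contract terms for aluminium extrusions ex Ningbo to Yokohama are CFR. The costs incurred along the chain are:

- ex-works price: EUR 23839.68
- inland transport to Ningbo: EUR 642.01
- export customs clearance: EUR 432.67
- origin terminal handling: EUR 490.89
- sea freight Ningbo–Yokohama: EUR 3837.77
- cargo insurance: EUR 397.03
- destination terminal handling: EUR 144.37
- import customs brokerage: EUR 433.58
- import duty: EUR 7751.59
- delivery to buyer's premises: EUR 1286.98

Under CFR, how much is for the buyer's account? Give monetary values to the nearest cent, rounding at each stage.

CFR: the seller pays costs through ocean freight to the destination port, but not insurance.
Seller's account: goods 23839.68 + inland to port 642.01 + export clearance 432.67 + origin terminal 490.89 + freight 3837.77 = 29243.02
Buyer's account: insurance 397.03 + destination terminal 144.37 + brokerage 433.58 + duty 7751.59 + delivery 1286.98 = 10013.55

Buyer's account: EUR 10013.55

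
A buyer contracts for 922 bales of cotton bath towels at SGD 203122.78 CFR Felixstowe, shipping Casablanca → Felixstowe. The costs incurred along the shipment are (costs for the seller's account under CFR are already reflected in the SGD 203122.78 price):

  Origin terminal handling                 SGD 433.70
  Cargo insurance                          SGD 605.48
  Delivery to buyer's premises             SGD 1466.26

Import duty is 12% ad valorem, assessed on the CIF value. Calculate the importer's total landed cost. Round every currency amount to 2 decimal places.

CFR: the seller pays costs through ocean freight to the destination port, but not insurance.
Already in the invoice (seller's account under CFR): origin terminal — exclude.
CIF value = CFR price + insurance = 203122.78 + 605.48 = 203728.26
Import duty = 203728.26 × 12% = 24447.39
Buyer bears: insurance 605.48 + delivery 1466.26 + duty 24447.39 = 26519.13
Landed cost = invoice 203122.78 + 26519.13 = 229641.91

Total landed cost: SGD 229641.91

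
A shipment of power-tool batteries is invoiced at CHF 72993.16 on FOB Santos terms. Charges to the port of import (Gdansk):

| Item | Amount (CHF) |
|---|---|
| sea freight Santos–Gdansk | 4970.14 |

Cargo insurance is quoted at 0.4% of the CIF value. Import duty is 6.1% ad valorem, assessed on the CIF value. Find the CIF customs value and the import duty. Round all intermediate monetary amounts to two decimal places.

CIF value: CHF 78276.41; import duty: CHF 4774.86

Let C be the CIF value. C = FOB price + freight + 0.4% × C
C − 0.4% × C = 72993.16 + 4970.14
0.996 × C = 77963.30
C = 77963.30 / 0.996 = 78276.41
Insurance premium = 0.4% × 78276.41 = 313.11
Import duty = 78276.41 × 6.1% = 4774.86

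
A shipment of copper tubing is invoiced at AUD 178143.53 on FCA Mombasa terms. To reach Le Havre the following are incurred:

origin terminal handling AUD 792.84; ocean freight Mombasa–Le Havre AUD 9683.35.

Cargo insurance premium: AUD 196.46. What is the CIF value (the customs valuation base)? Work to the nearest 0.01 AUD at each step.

CIF = FCA price + pre-shipment costs + freight + insurance
CIF = 178143.53 + 792.84 + 9683.35 + 196.46 = 188816.18

CIF value: AUD 188816.18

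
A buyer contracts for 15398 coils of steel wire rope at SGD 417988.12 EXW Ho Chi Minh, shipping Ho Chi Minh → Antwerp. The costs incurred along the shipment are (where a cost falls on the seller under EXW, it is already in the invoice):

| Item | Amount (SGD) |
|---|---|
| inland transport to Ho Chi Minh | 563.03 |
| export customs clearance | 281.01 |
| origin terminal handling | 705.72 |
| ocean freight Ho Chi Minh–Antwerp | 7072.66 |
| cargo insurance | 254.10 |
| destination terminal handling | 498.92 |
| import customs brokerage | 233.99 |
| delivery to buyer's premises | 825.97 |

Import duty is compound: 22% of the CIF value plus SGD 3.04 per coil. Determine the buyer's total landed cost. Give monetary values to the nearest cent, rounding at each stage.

Total landed cost: SGD 569143.66

EXW: the seller makes goods available at their premises; the buyer bears all onward costs.
CIF value = EXW price + inland to port + export clearance + origin terminal + freight + insurance = 417988.12 + 563.03 + 281.01 + 705.72 + 7072.66 + 254.10 = 426864.64
Ad valorem component: 426864.64 × 22% = 93910.22
Specific component: 15398 × 3.04 = 46809.92
Import duty = 93910.22 + 46809.92 = 140720.14
Buyer bears: inland to port 563.03 + export clearance 281.01 + origin terminal 705.72 + freight 7072.66 + insurance 254.10 + destination terminal 498.92 + brokerage 233.99 + delivery 825.97 + duty 140720.14 = 151155.54
Landed cost = invoice 417988.12 + 151155.54 = 569143.66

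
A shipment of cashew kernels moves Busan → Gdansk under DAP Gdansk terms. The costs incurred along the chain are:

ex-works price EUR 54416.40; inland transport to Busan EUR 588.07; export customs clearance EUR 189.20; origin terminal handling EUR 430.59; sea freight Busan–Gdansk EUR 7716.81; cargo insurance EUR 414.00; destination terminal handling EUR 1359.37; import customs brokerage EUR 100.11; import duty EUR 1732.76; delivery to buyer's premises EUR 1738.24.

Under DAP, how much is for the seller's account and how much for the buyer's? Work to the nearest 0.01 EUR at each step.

Seller: EUR 66852.68; buyer: EUR 1832.87

DAP: the seller bears all costs to the named destination except import duty and clearance.
Seller's account: goods 54416.40 + inland to port 588.07 + export clearance 189.20 + origin terminal 430.59 + freight 7716.81 + insurance 414.00 + destination terminal 1359.37 + delivery 1738.24 = 66852.68
Buyer's account: brokerage 100.11 + duty 1732.76 = 1832.87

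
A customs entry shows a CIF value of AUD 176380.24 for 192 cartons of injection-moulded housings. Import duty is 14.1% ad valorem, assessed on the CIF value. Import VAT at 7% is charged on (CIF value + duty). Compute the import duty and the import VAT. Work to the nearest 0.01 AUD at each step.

Import duty: AUD 24869.61; import VAT: AUD 14087.49

Import duty = 176380.24 × 14.1% = 24869.61
VAT base = CIF + duty = 176380.24 + 24869.61 = 201249.85
Import VAT = 201249.85 × 7% = 14087.49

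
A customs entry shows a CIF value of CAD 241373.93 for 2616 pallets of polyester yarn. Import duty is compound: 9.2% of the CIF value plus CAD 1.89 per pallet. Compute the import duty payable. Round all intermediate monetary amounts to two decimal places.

Import duty: CAD 27150.64

Ad valorem component: 241373.93 × 9.2% = 22206.40
Specific component: 2616 × 1.89 = 4944.24
Import duty = 22206.40 + 4944.24 = 27150.64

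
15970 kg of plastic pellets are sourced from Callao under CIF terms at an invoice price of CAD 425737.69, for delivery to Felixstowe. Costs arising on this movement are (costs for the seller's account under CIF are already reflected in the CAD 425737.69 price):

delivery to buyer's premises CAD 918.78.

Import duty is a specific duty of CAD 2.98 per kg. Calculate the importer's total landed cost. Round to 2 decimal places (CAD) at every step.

Total landed cost: CAD 474247.07

CIF: the seller pays costs through ocean freight and marine insurance to the destination port.
The CIF price already equals the CIF value: 425737.69
Import duty = 15970 × 2.98 = 47590.60
Buyer bears: delivery 918.78 + duty 47590.60 = 48509.38
Landed cost = invoice 425737.69 + 48509.38 = 474247.07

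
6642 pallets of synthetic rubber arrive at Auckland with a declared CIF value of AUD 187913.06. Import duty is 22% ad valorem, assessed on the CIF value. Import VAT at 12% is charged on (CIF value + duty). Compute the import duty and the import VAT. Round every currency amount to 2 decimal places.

Import duty = 187913.06 × 22% = 41340.87
VAT base = CIF + duty = 187913.06 + 41340.87 = 229253.93
Import VAT = 229253.93 × 12% = 27510.47

Import duty: AUD 41340.87; import VAT: AUD 27510.47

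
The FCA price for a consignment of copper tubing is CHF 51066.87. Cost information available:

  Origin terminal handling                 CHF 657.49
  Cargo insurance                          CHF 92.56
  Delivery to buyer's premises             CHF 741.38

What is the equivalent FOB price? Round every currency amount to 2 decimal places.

Not relevant to the conversion: delivery, insurance — on the buyer under both terms; not part of either seller's price.
From FCA to FOB, the seller additionally bears: origin terminal.
FOB price = 51066.87 + 657.49 = 51724.36

FOB price: CHF 51724.36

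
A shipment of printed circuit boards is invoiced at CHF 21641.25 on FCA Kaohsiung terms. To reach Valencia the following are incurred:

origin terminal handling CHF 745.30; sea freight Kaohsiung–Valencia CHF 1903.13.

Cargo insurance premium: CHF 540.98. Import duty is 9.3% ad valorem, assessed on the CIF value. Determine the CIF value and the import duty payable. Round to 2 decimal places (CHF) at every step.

CIF value: CHF 24830.66; import duty: CHF 2309.25

CIF = FCA price + pre-shipment costs + freight + insurance
CIF = 21641.25 + 745.30 + 1903.13 + 540.98 = 24830.66
Import duty = 24830.66 × 9.3% = 2309.25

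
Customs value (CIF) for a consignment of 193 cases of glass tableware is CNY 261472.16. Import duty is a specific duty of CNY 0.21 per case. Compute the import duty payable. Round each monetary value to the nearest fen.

Import duty = 193 × 0.21 = 40.53

Import duty: CNY 40.53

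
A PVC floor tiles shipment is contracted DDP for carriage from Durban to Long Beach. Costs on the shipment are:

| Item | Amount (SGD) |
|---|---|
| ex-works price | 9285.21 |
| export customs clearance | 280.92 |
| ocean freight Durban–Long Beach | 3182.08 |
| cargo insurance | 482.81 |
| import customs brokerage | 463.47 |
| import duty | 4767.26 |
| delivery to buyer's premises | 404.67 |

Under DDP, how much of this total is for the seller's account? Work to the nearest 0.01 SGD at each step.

Seller's account: SGD 18866.42

DDP: the seller bears all costs including import duty.
Seller's account: goods 9285.21 + export clearance 280.92 + freight 3182.08 + insurance 482.81 + brokerage 463.47 + duty 4767.26 + delivery 404.67 = 18866.42
Buyer's account: 0.00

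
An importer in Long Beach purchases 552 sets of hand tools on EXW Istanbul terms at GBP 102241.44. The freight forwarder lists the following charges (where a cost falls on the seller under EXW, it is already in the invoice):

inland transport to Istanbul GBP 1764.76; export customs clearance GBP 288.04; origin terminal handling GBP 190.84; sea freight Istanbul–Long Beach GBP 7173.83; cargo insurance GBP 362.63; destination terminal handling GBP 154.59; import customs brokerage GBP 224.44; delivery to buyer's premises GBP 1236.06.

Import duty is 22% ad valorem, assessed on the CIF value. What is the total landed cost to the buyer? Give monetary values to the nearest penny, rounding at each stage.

Total landed cost: GBP 138281.37

EXW: the seller makes goods available at their premises; the buyer bears all onward costs.
CIF value = EXW price + inland to port + export clearance + origin terminal + freight + insurance = 102241.44 + 1764.76 + 288.04 + 190.84 + 7173.83 + 362.63 = 112021.54
Import duty = 112021.54 × 22% = 24644.74
Buyer bears: inland to port 1764.76 + export clearance 288.04 + origin terminal 190.84 + freight 7173.83 + insurance 362.63 + destination terminal 154.59 + brokerage 224.44 + delivery 1236.06 + duty 24644.74 = 36039.93
Landed cost = invoice 102241.44 + 36039.93 = 138281.37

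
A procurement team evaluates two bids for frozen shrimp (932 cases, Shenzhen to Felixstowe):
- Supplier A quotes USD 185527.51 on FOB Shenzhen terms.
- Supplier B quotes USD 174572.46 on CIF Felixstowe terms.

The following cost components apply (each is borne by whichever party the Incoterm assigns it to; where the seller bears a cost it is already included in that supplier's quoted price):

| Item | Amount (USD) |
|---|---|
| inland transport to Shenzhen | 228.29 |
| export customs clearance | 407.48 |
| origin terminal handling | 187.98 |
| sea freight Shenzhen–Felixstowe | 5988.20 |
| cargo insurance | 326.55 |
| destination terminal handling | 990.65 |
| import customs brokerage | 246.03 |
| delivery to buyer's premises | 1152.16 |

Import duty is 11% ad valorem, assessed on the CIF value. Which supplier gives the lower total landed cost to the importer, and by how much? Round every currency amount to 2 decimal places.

Supplier A (FOB):
CIF value = FOB price + freight + insurance = 185527.51 + 5988.20 + 326.55 = 191842.26
Import duty = 191842.26 × 11% = 21102.65
Buyer bears (A): 5988.20 + 326.55 + 990.65 + 246.03 + 1152.16 = 8703.59
Landed cost (A) = invoice 185527.51 + 8703.59 + duty 21102.65 = 215333.75
Supplier B (CIF):
The CIF price already equals the CIF value: 174572.46
Import duty = 174572.46 × 11% = 19202.97
Buyer bears (B): 990.65 + 246.03 + 1152.16 = 2388.84
Landed cost (B) = invoice 174572.46 + 2388.84 + duty 19202.97 = 196164.27
Difference = |215333.75 − 196164.27| = 19169.48

Supplier B is cheaper by USD 19169.48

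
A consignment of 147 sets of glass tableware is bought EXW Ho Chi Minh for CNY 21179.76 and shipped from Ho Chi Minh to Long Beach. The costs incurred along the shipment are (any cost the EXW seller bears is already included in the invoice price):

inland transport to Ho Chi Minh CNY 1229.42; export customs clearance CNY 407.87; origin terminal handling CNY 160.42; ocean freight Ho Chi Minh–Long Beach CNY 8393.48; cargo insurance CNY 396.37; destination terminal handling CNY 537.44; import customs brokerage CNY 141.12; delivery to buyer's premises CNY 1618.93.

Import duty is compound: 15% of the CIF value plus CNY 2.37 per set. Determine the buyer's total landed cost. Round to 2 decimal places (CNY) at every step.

Total landed cost: CNY 39178.30

EXW: the seller makes goods available at their premises; the buyer bears all onward costs.
CIF value = EXW price + inland to port + export clearance + origin terminal + freight + insurance = 21179.76 + 1229.42 + 407.87 + 160.42 + 8393.48 + 396.37 = 31767.32
Ad valorem component: 31767.32 × 15% = 4765.10
Specific component: 147 × 2.37 = 348.39
Import duty = 4765.10 + 348.39 = 5113.49
Buyer bears: inland to port 1229.42 + export clearance 407.87 + origin terminal 160.42 + freight 8393.48 + insurance 396.37 + destination terminal 537.44 + brokerage 141.12 + delivery 1618.93 + duty 5113.49 = 17998.54
Landed cost = invoice 21179.76 + 17998.54 = 39178.30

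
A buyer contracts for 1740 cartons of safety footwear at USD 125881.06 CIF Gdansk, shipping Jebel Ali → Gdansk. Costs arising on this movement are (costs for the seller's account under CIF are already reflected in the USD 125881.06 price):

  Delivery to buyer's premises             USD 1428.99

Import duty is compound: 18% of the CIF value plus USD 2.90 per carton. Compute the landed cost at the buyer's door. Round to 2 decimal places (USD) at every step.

CIF: the seller pays costs through ocean freight and marine insurance to the destination port.
The CIF price already equals the CIF value: 125881.06
Ad valorem component: 125881.06 × 18% = 22658.59
Specific component: 1740 × 2.90 = 5046.00
Import duty = 22658.59 + 5046.00 = 27704.59
Buyer bears: delivery 1428.99 + duty 27704.59 = 29133.58
Landed cost = invoice 125881.06 + 29133.58 = 155014.64

Total landed cost: USD 155014.64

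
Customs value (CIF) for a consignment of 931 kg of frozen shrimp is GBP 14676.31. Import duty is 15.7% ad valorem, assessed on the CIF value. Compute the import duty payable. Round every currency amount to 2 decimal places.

Import duty: GBP 2304.18

Import duty = 14676.31 × 15.7% = 2304.18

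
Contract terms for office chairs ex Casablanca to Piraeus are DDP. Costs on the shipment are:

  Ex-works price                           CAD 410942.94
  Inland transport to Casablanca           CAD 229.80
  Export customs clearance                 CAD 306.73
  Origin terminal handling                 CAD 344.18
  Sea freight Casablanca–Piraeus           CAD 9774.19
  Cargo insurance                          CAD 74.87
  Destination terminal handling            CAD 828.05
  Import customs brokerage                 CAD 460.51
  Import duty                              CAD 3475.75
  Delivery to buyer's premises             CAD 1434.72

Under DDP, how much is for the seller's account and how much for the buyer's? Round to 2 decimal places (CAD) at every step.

DDP: the seller bears all costs including import duty.
Seller's account: goods 410942.94 + inland to port 229.80 + export clearance 306.73 + origin terminal 344.18 + freight 9774.19 + insurance 74.87 + destination terminal 828.05 + brokerage 460.51 + duty 3475.75 + delivery 1434.72 = 427871.74
Buyer's account: 0.00

Seller: CAD 427871.74; buyer: CAD 0.00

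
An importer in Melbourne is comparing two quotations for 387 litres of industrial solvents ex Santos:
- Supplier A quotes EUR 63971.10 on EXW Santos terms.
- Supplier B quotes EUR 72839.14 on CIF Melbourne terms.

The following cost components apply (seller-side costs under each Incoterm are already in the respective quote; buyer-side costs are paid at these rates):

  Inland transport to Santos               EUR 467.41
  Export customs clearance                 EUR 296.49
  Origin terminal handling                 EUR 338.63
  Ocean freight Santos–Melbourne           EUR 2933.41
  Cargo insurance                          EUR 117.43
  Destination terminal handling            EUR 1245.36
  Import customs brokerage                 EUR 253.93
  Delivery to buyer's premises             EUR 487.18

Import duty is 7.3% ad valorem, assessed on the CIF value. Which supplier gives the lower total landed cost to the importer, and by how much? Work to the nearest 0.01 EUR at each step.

Supplier A is cheaper by EUR 5058.84

Supplier A (EXW):
CIF value = EXW price + inland to port + export clearance + origin terminal + freight + insurance = 63971.10 + 467.41 + 296.49 + 338.63 + 2933.41 + 117.43 = 68124.47
Import duty = 68124.47 × 7.3% = 4973.09
Buyer bears (A): 467.41 + 296.49 + 338.63 + 2933.41 + 117.43 + 1245.36 + 253.93 + 487.18 = 6139.84
Landed cost (A) = invoice 63971.10 + 6139.84 + duty 4973.09 = 75084.03
Supplier B (CIF):
The CIF price already equals the CIF value: 72839.14
Import duty = 72839.14 × 7.3% = 5317.26
Buyer bears (B): 1245.36 + 253.93 + 487.18 = 1986.47
Landed cost (B) = invoice 72839.14 + 1986.47 + duty 5317.26 = 80142.87
Difference = |75084.03 − 80142.87| = 5058.84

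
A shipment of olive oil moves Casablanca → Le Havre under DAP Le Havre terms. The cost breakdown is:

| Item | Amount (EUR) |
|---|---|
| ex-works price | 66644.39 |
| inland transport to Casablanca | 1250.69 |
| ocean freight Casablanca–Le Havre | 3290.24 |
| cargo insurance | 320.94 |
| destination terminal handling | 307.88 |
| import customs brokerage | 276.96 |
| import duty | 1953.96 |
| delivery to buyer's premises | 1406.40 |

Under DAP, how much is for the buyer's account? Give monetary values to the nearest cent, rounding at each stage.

DAP: the seller bears all costs to the named destination except import duty and clearance.
Seller's account: goods 66644.39 + inland to port 1250.69 + freight 3290.24 + insurance 320.94 + destination terminal 307.88 + delivery 1406.40 = 73220.54
Buyer's account: brokerage 276.96 + duty 1953.96 = 2230.92

Buyer's account: EUR 2230.92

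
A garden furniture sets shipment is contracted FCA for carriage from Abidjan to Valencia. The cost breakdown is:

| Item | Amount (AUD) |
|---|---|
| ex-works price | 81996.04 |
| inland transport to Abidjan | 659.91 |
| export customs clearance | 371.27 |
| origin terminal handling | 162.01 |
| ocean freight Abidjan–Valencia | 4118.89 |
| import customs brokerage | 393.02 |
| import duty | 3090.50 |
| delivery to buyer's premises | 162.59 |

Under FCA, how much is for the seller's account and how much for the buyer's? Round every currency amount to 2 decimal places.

Seller: AUD 83027.22; buyer: AUD 7927.01

FCA: the seller delivers export-cleared goods to the carrier; the buyer bears costs from that point.
Seller's account: goods 81996.04 + inland to port 659.91 + export clearance 371.27 = 83027.22
Buyer's account: origin terminal 162.01 + freight 4118.89 + brokerage 393.02 + duty 3090.50 + delivery 162.59 = 7927.01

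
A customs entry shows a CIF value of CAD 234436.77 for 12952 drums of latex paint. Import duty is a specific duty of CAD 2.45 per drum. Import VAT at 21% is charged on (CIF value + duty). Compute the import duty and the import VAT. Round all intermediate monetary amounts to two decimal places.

Import duty: CAD 31732.40; import VAT: CAD 55895.53

Import duty = 12952 × 2.45 = 31732.40
VAT base = CIF + duty = 234436.77 + 31732.40 = 266169.17
Import VAT = 266169.17 × 21% = 55895.53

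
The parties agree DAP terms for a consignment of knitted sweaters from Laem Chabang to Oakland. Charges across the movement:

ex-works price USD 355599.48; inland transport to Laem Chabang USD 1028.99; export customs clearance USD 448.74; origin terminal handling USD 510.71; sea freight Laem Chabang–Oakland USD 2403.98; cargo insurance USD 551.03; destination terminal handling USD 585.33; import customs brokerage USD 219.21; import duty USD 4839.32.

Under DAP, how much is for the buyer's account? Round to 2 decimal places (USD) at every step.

Buyer's account: USD 5058.53

DAP: the seller bears all costs to the named destination except import duty and clearance.
Seller's account: goods 355599.48 + inland to port 1028.99 + export clearance 448.74 + origin terminal 510.71 + freight 2403.98 + insurance 551.03 + destination terminal 585.33 = 361128.26
Buyer's account: brokerage 219.21 + duty 4839.32 = 5058.53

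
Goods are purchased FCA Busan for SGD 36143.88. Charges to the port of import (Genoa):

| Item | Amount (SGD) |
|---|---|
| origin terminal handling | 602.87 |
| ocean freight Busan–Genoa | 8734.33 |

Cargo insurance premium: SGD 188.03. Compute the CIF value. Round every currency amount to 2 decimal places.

CIF value: SGD 45669.11

CIF = FCA price + pre-shipment costs + freight + insurance
CIF = 36143.88 + 602.87 + 8734.33 + 188.03 = 45669.11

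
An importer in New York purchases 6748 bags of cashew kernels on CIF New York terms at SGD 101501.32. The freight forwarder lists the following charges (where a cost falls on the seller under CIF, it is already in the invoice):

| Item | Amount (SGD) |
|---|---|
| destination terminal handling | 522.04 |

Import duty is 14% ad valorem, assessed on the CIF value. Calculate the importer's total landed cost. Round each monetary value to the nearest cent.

CIF: the seller pays costs through ocean freight and marine insurance to the destination port.
The CIF price already equals the CIF value: 101501.32
Import duty = 101501.32 × 14% = 14210.18
Buyer bears: destination terminal 522.04 + duty 14210.18 = 14732.22
Landed cost = invoice 101501.32 + 14732.22 = 116233.54

Total landed cost: SGD 116233.54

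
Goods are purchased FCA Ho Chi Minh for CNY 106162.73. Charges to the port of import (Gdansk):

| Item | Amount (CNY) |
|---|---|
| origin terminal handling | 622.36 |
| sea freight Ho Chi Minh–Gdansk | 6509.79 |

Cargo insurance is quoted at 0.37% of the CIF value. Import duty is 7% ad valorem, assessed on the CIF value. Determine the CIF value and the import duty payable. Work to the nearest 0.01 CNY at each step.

Let C be the CIF value. C = FCA price + pre-shipment costs + freight + 0.37% × C
C − 0.37% × C = 106162.73 + 622.36 + 6509.79
0.9963 × C = 113294.88
C = 113294.88 / 0.9963 = 113715.63
Insurance premium = 0.37% × 113715.63 = 420.75
Import duty = 113715.63 × 7% = 7960.09

CIF value: CNY 113715.63; import duty: CNY 7960.09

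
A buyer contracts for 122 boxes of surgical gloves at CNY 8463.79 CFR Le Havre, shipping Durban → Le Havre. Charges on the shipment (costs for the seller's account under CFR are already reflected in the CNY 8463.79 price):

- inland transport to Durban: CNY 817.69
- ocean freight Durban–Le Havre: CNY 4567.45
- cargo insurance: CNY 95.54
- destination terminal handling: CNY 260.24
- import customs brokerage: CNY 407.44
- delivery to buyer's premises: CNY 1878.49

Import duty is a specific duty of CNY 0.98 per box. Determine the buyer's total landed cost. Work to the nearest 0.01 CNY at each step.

CFR: the seller pays costs through ocean freight to the destination port, but not insurance.
Already in the invoice (seller's account under CFR): inland to port, freight — exclude.
CIF value = CFR price + insurance = 8463.79 + 95.54 = 8559.33
Import duty = 122 × 0.98 = 119.56
Buyer bears: insurance 95.54 + destination terminal 260.24 + brokerage 407.44 + delivery 1878.49 + duty 119.56 = 2761.27
Landed cost = invoice 8463.79 + 2761.27 = 11225.06

Total landed cost: CNY 11225.06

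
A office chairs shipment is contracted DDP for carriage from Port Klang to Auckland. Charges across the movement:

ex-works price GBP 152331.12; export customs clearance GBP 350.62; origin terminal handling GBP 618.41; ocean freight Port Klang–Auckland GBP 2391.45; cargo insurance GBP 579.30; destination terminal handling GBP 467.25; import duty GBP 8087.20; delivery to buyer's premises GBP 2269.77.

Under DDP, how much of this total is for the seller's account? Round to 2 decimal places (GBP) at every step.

DDP: the seller bears all costs including import duty.
Seller's account: goods 152331.12 + export clearance 350.62 + origin terminal 618.41 + freight 2391.45 + insurance 579.30 + destination terminal 467.25 + duty 8087.20 + delivery 2269.77 = 167095.12
Buyer's account: 0.00

Seller's account: GBP 167095.12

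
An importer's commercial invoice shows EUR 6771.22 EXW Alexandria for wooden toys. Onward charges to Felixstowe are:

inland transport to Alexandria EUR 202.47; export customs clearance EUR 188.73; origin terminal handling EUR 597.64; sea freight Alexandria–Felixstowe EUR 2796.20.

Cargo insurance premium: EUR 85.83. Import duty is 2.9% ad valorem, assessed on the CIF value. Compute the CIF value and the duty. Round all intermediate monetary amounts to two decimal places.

CIF value: EUR 10642.09; import duty: EUR 308.62

CIF = EXW price + pre-shipment costs + freight + insurance
CIF = 6771.22 + 202.47 + 188.73 + 597.64 + 2796.20 + 85.83 = 10642.09
Import duty = 10642.09 × 2.9% = 308.62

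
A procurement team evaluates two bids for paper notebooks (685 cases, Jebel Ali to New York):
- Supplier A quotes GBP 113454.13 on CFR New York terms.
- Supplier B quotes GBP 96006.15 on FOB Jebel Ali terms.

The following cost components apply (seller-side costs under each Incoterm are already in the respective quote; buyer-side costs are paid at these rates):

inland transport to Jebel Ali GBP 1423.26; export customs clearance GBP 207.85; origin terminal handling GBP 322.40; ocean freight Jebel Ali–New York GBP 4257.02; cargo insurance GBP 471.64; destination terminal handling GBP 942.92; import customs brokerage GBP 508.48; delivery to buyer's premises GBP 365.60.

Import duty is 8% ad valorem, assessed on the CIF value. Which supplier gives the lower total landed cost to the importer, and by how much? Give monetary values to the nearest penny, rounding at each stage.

Supplier B is cheaper by GBP 14246.24

Supplier A (CFR):
CIF value = CFR price + insurance = 113454.13 + 471.64 = 113925.77
Import duty = 113925.77 × 8% = 9114.06
Buyer bears (A): 471.64 + 942.92 + 508.48 + 365.60 = 2288.64
Landed cost (A) = invoice 113454.13 + 2288.64 + duty 9114.06 = 124856.83
Supplier B (FOB):
CIF value = FOB price + freight + insurance = 96006.15 + 4257.02 + 471.64 = 100734.81
Import duty = 100734.81 × 8% = 8058.78
Buyer bears (B): 4257.02 + 471.64 + 942.92 + 508.48 + 365.60 = 6545.66
Landed cost (B) = invoice 96006.15 + 6545.66 + duty 8058.78 = 110610.59
Difference = |124856.83 − 110610.59| = 14246.24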